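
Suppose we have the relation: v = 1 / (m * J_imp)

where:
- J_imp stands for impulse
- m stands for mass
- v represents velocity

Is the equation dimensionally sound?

No

J_imp (impulse) has dimensions [L M T^-1].
m (mass) has dimensions [M].
v (velocity) has dimensions [L T^-1].

Left side: [L T^-1]
Right side: [L^-1 M^-2 T]

The two sides have different dimensions, so the equation is NOT dimensionally consistent.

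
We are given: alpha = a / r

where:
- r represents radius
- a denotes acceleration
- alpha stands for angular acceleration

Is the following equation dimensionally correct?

Yes

r (radius) has dimensions [L].
a (acceleration) has dimensions [L T^-2].
alpha (angular acceleration) has dimensions [T^-2].

Left side: [T^-2]
Right side: [T^-2]

Both sides have the same dimensions, so the equation is dimensionally consistent.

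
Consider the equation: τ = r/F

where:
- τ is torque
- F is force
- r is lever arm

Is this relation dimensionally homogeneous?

No

τ (torque) has dimensions [L^2 M T^-2].
F (force) has dimensions [L M T^-2].
r (lever arm) has dimensions [L].

Left side: [L^2 M T^-2]
Right side: [M^-1 T^2]

The two sides have different dimensions, so the equation is NOT dimensionally consistent.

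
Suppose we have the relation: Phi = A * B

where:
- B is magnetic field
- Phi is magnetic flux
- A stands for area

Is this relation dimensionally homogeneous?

Yes

B (magnetic field) has dimensions [I^-1 M T^-2].
Phi (magnetic flux) has dimensions [I^-1 L^2 M T^-2].
A (area) has dimensions [L^2].

Left side: [I^-1 L^2 M T^-2]
Right side: [I^-1 L^2 M T^-2]

Both sides have the same dimensions, so the equation is dimensionally consistent.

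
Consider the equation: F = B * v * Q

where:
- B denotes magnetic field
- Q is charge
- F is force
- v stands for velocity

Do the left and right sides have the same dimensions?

Yes

B (magnetic field) has dimensions [I^-1 M T^-2].
Q (charge) has dimensions [I T].
F (force) has dimensions [L M T^-2].
v (velocity) has dimensions [L T^-1].

Left side: [L M T^-2]
Right side: [L M T^-2]

Both sides have the same dimensions, so the equation is dimensionally consistent.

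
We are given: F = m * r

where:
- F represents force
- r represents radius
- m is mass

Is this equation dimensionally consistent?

No

F (force) has dimensions [L M T^-2].
r (radius) has dimensions [L].
m (mass) has dimensions [M].

Left side: [L M T^-2]
Right side: [L M]

The two sides have different dimensions, so the equation is NOT dimensionally consistent.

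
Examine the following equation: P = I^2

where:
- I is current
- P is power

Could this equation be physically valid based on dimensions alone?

No

I (current) has dimensions [I].
P (power) has dimensions [L^2 M T^-3].

Left side: [L^2 M T^-3]
Right side: [I^2]

The two sides have different dimensions, so the equation is NOT dimensionally consistent.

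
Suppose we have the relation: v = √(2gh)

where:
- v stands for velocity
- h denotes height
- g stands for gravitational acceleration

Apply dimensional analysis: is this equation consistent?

Yes

v (velocity) has dimensions [L T^-1].
h (height) has dimensions [L].
g (gravitational acceleration) has dimensions [L T^-2].

Left side: [L T^-1]
Right side: [L T^-1]

Both sides have the same dimensions, so the equation is dimensionally consistent.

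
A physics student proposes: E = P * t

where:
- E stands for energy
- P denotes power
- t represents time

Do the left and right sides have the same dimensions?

Yes

E (energy) has dimensions [L^2 M T^-2].
P (power) has dimensions [L^2 M T^-3].
t (time) has dimensions [T].

Left side: [L^2 M T^-2]
Right side: [L^2 M T^-2]

Both sides have the same dimensions, so the equation is dimensionally consistent.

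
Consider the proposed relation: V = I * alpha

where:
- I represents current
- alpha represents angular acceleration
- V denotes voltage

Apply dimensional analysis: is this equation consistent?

No

I (current) has dimensions [I].
alpha (angular acceleration) has dimensions [T^-2].
V (voltage) has dimensions [I^-1 L^2 M T^-3].

Left side: [I^-1 L^2 M T^-3]
Right side: [I T^-2]

The two sides have different dimensions, so the equation is NOT dimensionally consistent.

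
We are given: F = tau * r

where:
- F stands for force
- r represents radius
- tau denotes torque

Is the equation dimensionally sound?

No

F (force) has dimensions [L M T^-2].
r (radius) has dimensions [L].
tau (torque) has dimensions [L^2 M T^-2].

Left side: [L M T^-2]
Right side: [L^3 M T^-2]

The two sides have different dimensions, so the equation is NOT dimensionally consistent.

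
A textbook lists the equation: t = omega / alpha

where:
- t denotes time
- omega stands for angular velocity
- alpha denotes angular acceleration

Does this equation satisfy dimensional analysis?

Yes

t (time) has dimensions [T].
omega (angular velocity) has dimensions [T^-1].
alpha (angular acceleration) has dimensions [T^-2].

Left side: [T]
Right side: [T]

Both sides have the same dimensions, so the equation is dimensionally consistent.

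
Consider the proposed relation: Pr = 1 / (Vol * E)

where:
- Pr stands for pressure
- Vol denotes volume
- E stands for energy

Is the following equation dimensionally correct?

No

Pr (pressure) has dimensions [L^-1 M T^-2].
Vol (volume) has dimensions [L^3].
E (energy) has dimensions [L^2 M T^-2].

Left side: [L^-1 M T^-2]
Right side: [L^-5 M^-1 T^2]

The two sides have different dimensions, so the equation is NOT dimensionally consistent.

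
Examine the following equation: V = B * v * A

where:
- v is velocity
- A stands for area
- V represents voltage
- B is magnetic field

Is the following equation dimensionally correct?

No

v (velocity) has dimensions [L T^-1].
A (area) has dimensions [L^2].
V (voltage) has dimensions [I^-1 L^2 M T^-3].
B (magnetic field) has dimensions [I^-1 M T^-2].

Left side: [I^-1 L^2 M T^-3]
Right side: [I^-1 L^3 M T^-3]

The two sides have different dimensions, so the equation is NOT dimensionally consistent.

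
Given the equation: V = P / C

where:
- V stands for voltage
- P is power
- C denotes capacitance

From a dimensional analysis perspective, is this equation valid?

No

V (voltage) has dimensions [I^-1 L^2 M T^-3].
P (power) has dimensions [L^2 M T^-3].
C (capacitance) has dimensions [I^2 L^-2 M^-1 T^4].

Left side: [I^-1 L^2 M T^-3]
Right side: [I^-2 L^4 M^2 T^-7]

The two sides have different dimensions, so the equation is NOT dimensionally consistent.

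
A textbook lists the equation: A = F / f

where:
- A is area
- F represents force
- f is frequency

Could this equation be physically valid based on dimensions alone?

No

A (area) has dimensions [L^2].
F (force) has dimensions [L M T^-2].
f (frequency) has dimensions [T^-1].

Left side: [L^2]
Right side: [L M T^-1]

The two sides have different dimensions, so the equation is NOT dimensionally consistent.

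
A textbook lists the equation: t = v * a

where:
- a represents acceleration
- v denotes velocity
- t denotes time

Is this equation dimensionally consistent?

No

a (acceleration) has dimensions [L T^-2].
v (velocity) has dimensions [L T^-1].
t (time) has dimensions [T].

Left side: [T]
Right side: [L^2 T^-3]

The two sides have different dimensions, so the equation is NOT dimensionally consistent.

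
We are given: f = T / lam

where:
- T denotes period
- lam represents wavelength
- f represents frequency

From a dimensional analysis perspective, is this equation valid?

No

T (period) has dimensions [T].
lam (wavelength) has dimensions [L].
f (frequency) has dimensions [T^-1].

Left side: [T^-1]
Right side: [L^-1 T]

The two sides have different dimensions, so the equation is NOT dimensionally consistent.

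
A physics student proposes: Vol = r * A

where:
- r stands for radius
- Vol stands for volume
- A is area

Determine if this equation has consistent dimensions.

Yes

r (radius) has dimensions [L].
Vol (volume) has dimensions [L^3].
A (area) has dimensions [L^2].

Left side: [L^3]
Right side: [L^3]

Both sides have the same dimensions, so the equation is dimensionally consistent.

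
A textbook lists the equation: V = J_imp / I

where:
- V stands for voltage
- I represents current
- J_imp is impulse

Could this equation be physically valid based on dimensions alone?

No

V (voltage) has dimensions [I^-1 L^2 M T^-3].
I (current) has dimensions [I].
J_imp (impulse) has dimensions [L M T^-1].

Left side: [I^-1 L^2 M T^-3]
Right side: [I^-1 L M T^-1]

The two sides have different dimensions, so the equation is NOT dimensionally consistent.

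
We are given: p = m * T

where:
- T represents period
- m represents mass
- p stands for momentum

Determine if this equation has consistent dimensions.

No

T (period) has dimensions [T].
m (mass) has dimensions [M].
p (momentum) has dimensions [L M T^-1].

Left side: [L M T^-1]
Right side: [M T]

The two sides have different dimensions, so the equation is NOT dimensionally consistent.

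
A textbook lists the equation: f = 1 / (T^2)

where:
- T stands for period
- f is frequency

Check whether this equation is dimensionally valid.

No

T (period) has dimensions [T].
f (frequency) has dimensions [T^-1].

Left side: [T^-1]
Right side: [T^-2]

The two sides have different dimensions, so the equation is NOT dimensionally consistent.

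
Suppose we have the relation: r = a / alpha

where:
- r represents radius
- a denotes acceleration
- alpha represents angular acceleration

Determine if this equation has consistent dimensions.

Yes

r (radius) has dimensions [L].
a (acceleration) has dimensions [L T^-2].
alpha (angular acceleration) has dimensions [T^-2].

Left side: [L]
Right side: [L]

Both sides have the same dimensions, so the equation is dimensionally consistent.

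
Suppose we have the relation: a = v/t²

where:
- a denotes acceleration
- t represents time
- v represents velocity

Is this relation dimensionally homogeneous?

No

a (acceleration) has dimensions [L T^-2].
t (time) has dimensions [T].
v (velocity) has dimensions [L T^-1].

Left side: [L T^-2]
Right side: [L T^-3]

The two sides have different dimensions, so the equation is NOT dimensionally consistent.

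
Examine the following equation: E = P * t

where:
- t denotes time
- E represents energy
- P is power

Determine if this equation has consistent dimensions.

Yes

t (time) has dimensions [T].
E (energy) has dimensions [L^2 M T^-2].
P (power) has dimensions [L^2 M T^-3].

Left side: [L^2 M T^-2]
Right side: [L^2 M T^-2]

Both sides have the same dimensions, so the equation is dimensionally consistent.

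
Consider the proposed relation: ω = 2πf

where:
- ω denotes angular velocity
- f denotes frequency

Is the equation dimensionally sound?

Yes

ω (angular velocity) has dimensions [T^-1].
f (frequency) has dimensions [T^-1].

Left side: [T^-1]
Right side: [T^-1]

Both sides have the same dimensions, so the equation is dimensionally consistent.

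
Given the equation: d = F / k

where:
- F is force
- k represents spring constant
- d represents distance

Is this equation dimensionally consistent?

Yes

F (force) has dimensions [L M T^-2].
k (spring constant) has dimensions [M T^-2].
d (distance) has dimensions [L].

Left side: [L]
Right side: [L]

Both sides have the same dimensions, so the equation is dimensionally consistent.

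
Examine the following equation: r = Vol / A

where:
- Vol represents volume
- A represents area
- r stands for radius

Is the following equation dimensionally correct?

Yes

Vol (volume) has dimensions [L^3].
A (area) has dimensions [L^2].
r (radius) has dimensions [L].

Left side: [L]
Right side: [L]

Both sides have the same dimensions, so the equation is dimensionally consistent.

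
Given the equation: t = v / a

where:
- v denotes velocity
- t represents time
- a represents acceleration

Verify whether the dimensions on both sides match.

Yes

v (velocity) has dimensions [L T^-1].
t (time) has dimensions [T].
a (acceleration) has dimensions [L T^-2].

Left side: [T]
Right side: [T]

Both sides have the same dimensions, so the equation is dimensionally consistent.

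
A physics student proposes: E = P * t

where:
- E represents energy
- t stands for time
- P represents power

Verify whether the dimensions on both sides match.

Yes

E (energy) has dimensions [L^2 M T^-2].
t (time) has dimensions [T].
P (power) has dimensions [L^2 M T^-3].

Left side: [L^2 M T^-2]
Right side: [L^2 M T^-2]

Both sides have the same dimensions, so the equation is dimensionally consistent.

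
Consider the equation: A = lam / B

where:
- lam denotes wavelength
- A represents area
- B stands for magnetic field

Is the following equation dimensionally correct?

No

lam (wavelength) has dimensions [L].
A (area) has dimensions [L^2].
B (magnetic field) has dimensions [I^-1 M T^-2].

Left side: [L^2]
Right side: [I L M^-1 T^2]

The two sides have different dimensions, so the equation is NOT dimensionally consistent.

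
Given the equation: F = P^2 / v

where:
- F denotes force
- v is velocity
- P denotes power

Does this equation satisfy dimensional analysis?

No

F (force) has dimensions [L M T^-2].
v (velocity) has dimensions [L T^-1].
P (power) has dimensions [L^2 M T^-3].

Left side: [L M T^-2]
Right side: [L^3 M^2 T^-5]

The two sides have different dimensions, so the equation is NOT dimensionally consistent.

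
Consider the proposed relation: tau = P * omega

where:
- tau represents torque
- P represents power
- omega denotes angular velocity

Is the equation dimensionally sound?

No

tau (torque) has dimensions [L^2 M T^-2].
P (power) has dimensions [L^2 M T^-3].
omega (angular velocity) has dimensions [T^-1].

Left side: [L^2 M T^-2]
Right side: [L^2 M T^-4]

The two sides have different dimensions, so the equation is NOT dimensionally consistent.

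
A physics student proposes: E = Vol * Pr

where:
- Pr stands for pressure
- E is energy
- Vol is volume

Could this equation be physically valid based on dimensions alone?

Yes

Pr (pressure) has dimensions [L^-1 M T^-2].
E (energy) has dimensions [L^2 M T^-2].
Vol (volume) has dimensions [L^3].

Left side: [L^2 M T^-2]
Right side: [L^2 M T^-2]

Both sides have the same dimensions, so the equation is dimensionally consistent.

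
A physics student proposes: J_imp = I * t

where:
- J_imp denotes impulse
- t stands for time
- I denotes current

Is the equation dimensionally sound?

No

J_imp (impulse) has dimensions [L M T^-1].
t (time) has dimensions [T].
I (current) has dimensions [I].

Left side: [L M T^-1]
Right side: [I T]

The two sides have different dimensions, so the equation is NOT dimensionally consistent.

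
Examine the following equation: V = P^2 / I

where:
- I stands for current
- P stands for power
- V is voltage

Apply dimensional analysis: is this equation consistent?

No

I (current) has dimensions [I].
P (power) has dimensions [L^2 M T^-3].
V (voltage) has dimensions [I^-1 L^2 M T^-3].

Left side: [I^-1 L^2 M T^-3]
Right side: [I^-1 L^4 M^2 T^-6]

The two sides have different dimensions, so the equation is NOT dimensionally consistent.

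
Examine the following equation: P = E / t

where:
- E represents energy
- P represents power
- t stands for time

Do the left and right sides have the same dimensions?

Yes

E (energy) has dimensions [L^2 M T^-2].
P (power) has dimensions [L^2 M T^-3].
t (time) has dimensions [T].

Left side: [L^2 M T^-3]
Right side: [L^2 M T^-3]

Both sides have the same dimensions, so the equation is dimensionally consistent.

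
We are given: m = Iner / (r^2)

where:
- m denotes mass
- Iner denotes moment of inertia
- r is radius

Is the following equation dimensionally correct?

Yes

m (mass) has dimensions [M].
Iner (moment of inertia) has dimensions [L^2 M].
r (radius) has dimensions [L].

Left side: [M]
Right side: [M]

Both sides have the same dimensions, so the equation is dimensionally consistent.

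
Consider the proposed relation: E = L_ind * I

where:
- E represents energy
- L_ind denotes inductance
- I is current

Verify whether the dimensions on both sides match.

No

E (energy) has dimensions [L^2 M T^-2].
L_ind (inductance) has dimensions [I^-2 L^2 M T^-2].
I (current) has dimensions [I].

Left side: [L^2 M T^-2]
Right side: [I^-1 L^2 M T^-2]

The two sides have different dimensions, so the equation is NOT dimensionally consistent.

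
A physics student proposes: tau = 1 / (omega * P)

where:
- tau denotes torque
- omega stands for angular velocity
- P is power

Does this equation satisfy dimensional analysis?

No

tau (torque) has dimensions [L^2 M T^-2].
omega (angular velocity) has dimensions [T^-1].
P (power) has dimensions [L^2 M T^-3].

Left side: [L^2 M T^-2]
Right side: [L^-2 M^-1 T^4]

The two sides have different dimensions, so the equation is NOT dimensionally consistent.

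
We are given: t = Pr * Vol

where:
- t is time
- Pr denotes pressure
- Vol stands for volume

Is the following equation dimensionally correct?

No

t (time) has dimensions [T].
Pr (pressure) has dimensions [L^-1 M T^-2].
Vol (volume) has dimensions [L^3].

Left side: [T]
Right side: [L^2 M T^-2]

The two sides have different dimensions, so the equation is NOT dimensionally consistent.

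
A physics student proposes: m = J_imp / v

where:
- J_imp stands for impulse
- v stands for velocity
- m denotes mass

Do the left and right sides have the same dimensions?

Yes

J_imp (impulse) has dimensions [L M T^-1].
v (velocity) has dimensions [L T^-1].
m (mass) has dimensions [M].

Left side: [M]
Right side: [M]

Both sides have the same dimensions, so the equation is dimensionally consistent.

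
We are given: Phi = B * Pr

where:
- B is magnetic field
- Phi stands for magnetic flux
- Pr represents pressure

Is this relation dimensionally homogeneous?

No

B (magnetic field) has dimensions [I^-1 M T^-2].
Phi (magnetic flux) has dimensions [I^-1 L^2 M T^-2].
Pr (pressure) has dimensions [L^-1 M T^-2].

Left side: [I^-1 L^2 M T^-2]
Right side: [I^-1 L^-1 M^2 T^-4]

The two sides have different dimensions, so the equation is NOT dimensionally consistent.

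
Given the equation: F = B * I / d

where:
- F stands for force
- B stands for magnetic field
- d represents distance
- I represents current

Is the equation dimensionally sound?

No

F (force) has dimensions [L M T^-2].
B (magnetic field) has dimensions [I^-1 M T^-2].
d (distance) has dimensions [L].
I (current) has dimensions [I].

Left side: [L M T^-2]
Right side: [L^-1 M T^-2]

The two sides have different dimensions, so the equation is NOT dimensionally consistent.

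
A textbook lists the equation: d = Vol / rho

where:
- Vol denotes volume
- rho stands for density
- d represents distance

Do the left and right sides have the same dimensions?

No

Vol (volume) has dimensions [L^3].
rho (density) has dimensions [L^-3 M].
d (distance) has dimensions [L].

Left side: [L]
Right side: [L^6 M^-1]

The two sides have different dimensions, so the equation is NOT dimensionally consistent.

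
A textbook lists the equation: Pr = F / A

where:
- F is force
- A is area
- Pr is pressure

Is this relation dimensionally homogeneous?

Yes

F (force) has dimensions [L M T^-2].
A (area) has dimensions [L^2].
Pr (pressure) has dimensions [L^-1 M T^-2].

Left side: [L^-1 M T^-2]
Right side: [L^-1 M T^-2]

Both sides have the same dimensions, so the equation is dimensionally consistent.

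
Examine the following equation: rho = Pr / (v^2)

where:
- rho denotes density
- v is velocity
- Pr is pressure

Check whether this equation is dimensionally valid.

Yes

rho (density) has dimensions [L^-3 M].
v (velocity) has dimensions [L T^-1].
Pr (pressure) has dimensions [L^-1 M T^-2].

Left side: [L^-3 M]
Right side: [L^-3 M]

Both sides have the same dimensions, so the equation is dimensionally consistent.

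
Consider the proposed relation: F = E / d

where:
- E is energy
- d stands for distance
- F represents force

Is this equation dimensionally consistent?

Yes

E (energy) has dimensions [L^2 M T^-2].
d (distance) has dimensions [L].
F (force) has dimensions [L M T^-2].

Left side: [L M T^-2]
Right side: [L M T^-2]

Both sides have the same dimensions, so the equation is dimensionally consistent.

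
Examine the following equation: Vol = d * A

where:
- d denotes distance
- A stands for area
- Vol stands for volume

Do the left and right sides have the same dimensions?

Yes

d (distance) has dimensions [L].
A (area) has dimensions [L^2].
Vol (volume) has dimensions [L^3].

Left side: [L^3]
Right side: [L^3]

Both sides have the same dimensions, so the equation is dimensionally consistent.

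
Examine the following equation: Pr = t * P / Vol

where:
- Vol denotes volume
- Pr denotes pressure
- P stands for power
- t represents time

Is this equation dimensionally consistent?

Yes

Vol (volume) has dimensions [L^3].
Pr (pressure) has dimensions [L^-1 M T^-2].
P (power) has dimensions [L^2 M T^-3].
t (time) has dimensions [T].

Left side: [L^-1 M T^-2]
Right side: [L^-1 M T^-2]

Both sides have the same dimensions, so the equation is dimensionally consistent.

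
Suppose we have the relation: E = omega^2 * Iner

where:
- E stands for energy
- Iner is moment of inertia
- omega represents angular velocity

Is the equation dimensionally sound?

Yes

E (energy) has dimensions [L^2 M T^-2].
Iner (moment of inertia) has dimensions [L^2 M].
omega (angular velocity) has dimensions [T^-1].

Left side: [L^2 M T^-2]
Right side: [L^2 M T^-2]

Both sides have the same dimensions, so the equation is dimensionally consistent.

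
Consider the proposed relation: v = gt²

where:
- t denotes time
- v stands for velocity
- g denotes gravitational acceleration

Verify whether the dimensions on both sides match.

No

t (time) has dimensions [T].
v (velocity) has dimensions [L T^-1].
g (gravitational acceleration) has dimensions [L T^-2].

Left side: [L T^-1]
Right side: [L]

The two sides have different dimensions, so the equation is NOT dimensionally consistent.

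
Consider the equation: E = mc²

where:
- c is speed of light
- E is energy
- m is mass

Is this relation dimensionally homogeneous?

Yes

c (speed of light) has dimensions [L T^-1].
E (energy) has dimensions [L^2 M T^-2].
m (mass) has dimensions [M].

Left side: [L^2 M T^-2]
Right side: [L^2 M T^-2]

Both sides have the same dimensions, so the equation is dimensionally consistent.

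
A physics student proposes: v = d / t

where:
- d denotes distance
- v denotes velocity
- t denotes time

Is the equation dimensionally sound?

Yes

d (distance) has dimensions [L].
v (velocity) has dimensions [L T^-1].
t (time) has dimensions [T].

Left side: [L T^-1]
Right side: [L T^-1]

Both sides have the same dimensions, so the equation is dimensionally consistent.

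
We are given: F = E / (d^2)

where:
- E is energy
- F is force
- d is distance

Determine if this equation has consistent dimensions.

No

E (energy) has dimensions [L^2 M T^-2].
F (force) has dimensions [L M T^-2].
d (distance) has dimensions [L].

Left side: [L M T^-2]
Right side: [M T^-2]

The two sides have different dimensions, so the equation is NOT dimensionally consistent.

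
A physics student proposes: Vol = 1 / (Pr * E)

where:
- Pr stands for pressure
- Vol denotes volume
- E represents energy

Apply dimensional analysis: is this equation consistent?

No

Pr (pressure) has dimensions [L^-1 M T^-2].
Vol (volume) has dimensions [L^3].
E (energy) has dimensions [L^2 M T^-2].

Left side: [L^3]
Right side: [L^-1 M^-2 T^4]

The two sides have different dimensions, so the equation is NOT dimensionally consistent.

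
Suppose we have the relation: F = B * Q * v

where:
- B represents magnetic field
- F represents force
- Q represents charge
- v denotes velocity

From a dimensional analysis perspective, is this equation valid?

Yes

B (magnetic field) has dimensions [I^-1 M T^-2].
F (force) has dimensions [L M T^-2].
Q (charge) has dimensions [I T].
v (velocity) has dimensions [L T^-1].

Left side: [L M T^-2]
Right side: [L M T^-2]

Both sides have the same dimensions, so the equation is dimensionally consistent.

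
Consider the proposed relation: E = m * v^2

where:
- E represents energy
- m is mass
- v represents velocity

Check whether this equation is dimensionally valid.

Yes

E (energy) has dimensions [L^2 M T^-2].
m (mass) has dimensions [M].
v (velocity) has dimensions [L T^-1].

Left side: [L^2 M T^-2]
Right side: [L^2 M T^-2]

Both sides have the same dimensions, so the equation is dimensionally consistent.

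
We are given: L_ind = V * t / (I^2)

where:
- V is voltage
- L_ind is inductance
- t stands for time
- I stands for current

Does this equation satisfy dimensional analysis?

No

V (voltage) has dimensions [I^-1 L^2 M T^-3].
L_ind (inductance) has dimensions [I^-2 L^2 M T^-2].
t (time) has dimensions [T].
I (current) has dimensions [I].

Left side: [I^-2 L^2 M T^-2]
Right side: [I^-3 L^2 M T^-2]

The two sides have different dimensions, so the equation is NOT dimensionally consistent.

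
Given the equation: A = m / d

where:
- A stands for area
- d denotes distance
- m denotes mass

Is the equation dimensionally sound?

No

A (area) has dimensions [L^2].
d (distance) has dimensions [L].
m (mass) has dimensions [M].

Left side: [L^2]
Right side: [L^-1 M]

The two sides have different dimensions, so the equation is NOT dimensionally consistent.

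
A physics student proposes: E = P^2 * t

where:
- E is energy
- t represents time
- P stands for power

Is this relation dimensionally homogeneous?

No

E (energy) has dimensions [L^2 M T^-2].
t (time) has dimensions [T].
P (power) has dimensions [L^2 M T^-3].

Left side: [L^2 M T^-2]
Right side: [L^4 M^2 T^-5]

The two sides have different dimensions, so the equation is NOT dimensionally consistent.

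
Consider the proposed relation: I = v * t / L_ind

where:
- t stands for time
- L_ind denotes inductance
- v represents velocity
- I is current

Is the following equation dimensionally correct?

No

t (time) has dimensions [T].
L_ind (inductance) has dimensions [I^-2 L^2 M T^-2].
v (velocity) has dimensions [L T^-1].
I (current) has dimensions [I].

Left side: [I]
Right side: [I^2 L^-1 M^-1 T^2]

The two sides have different dimensions, so the equation is NOT dimensionally consistent.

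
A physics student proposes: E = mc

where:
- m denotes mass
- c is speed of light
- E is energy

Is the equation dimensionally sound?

No

m (mass) has dimensions [M].
c (speed of light) has dimensions [L T^-1].
E (energy) has dimensions [L^2 M T^-2].

Left side: [L^2 M T^-2]
Right side: [L M T^-1]

The two sides have different dimensions, so the equation is NOT dimensionally consistent.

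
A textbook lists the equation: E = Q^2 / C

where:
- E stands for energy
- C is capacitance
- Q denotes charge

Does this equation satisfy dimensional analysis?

Yes

E (energy) has dimensions [L^2 M T^-2].
C (capacitance) has dimensions [I^2 L^-2 M^-1 T^4].
Q (charge) has dimensions [I T].

Left side: [L^2 M T^-2]
Right side: [L^2 M T^-2]

Both sides have the same dimensions, so the equation is dimensionally consistent.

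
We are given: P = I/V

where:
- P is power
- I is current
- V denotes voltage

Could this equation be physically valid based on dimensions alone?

No

P (power) has dimensions [L^2 M T^-3].
I (current) has dimensions [I].
V (voltage) has dimensions [I^-1 L^2 M T^-3].

Left side: [L^2 M T^-3]
Right side: [I^2 L^-2 M^-1 T^3]

The two sides have different dimensions, so the equation is NOT dimensionally consistent.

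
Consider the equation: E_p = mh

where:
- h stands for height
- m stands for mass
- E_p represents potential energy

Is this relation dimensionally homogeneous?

No

h (height) has dimensions [L].
m (mass) has dimensions [M].
E_p (potential energy) has dimensions [L^2 M T^-2].

Left side: [L^2 M T^-2]
Right side: [L M]

The two sides have different dimensions, so the equation is NOT dimensionally consistent.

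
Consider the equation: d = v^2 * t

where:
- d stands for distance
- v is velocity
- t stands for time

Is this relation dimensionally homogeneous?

No

d (distance) has dimensions [L].
v (velocity) has dimensions [L T^-1].
t (time) has dimensions [T].

Left side: [L]
Right side: [L^2 T^-1]

The two sides have different dimensions, so the equation is NOT dimensionally consistent.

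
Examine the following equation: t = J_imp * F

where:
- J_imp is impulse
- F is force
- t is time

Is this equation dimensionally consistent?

No

J_imp (impulse) has dimensions [L M T^-1].
F (force) has dimensions [L M T^-2].
t (time) has dimensions [T].

Left side: [T]
Right side: [L^2 M^2 T^-3]

The two sides have different dimensions, so the equation is NOT dimensionally consistent.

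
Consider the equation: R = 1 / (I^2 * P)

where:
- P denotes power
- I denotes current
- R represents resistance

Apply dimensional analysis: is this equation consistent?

No

P (power) has dimensions [L^2 M T^-3].
I (current) has dimensions [I].
R (resistance) has dimensions [I^-2 L^2 M T^-3].

Left side: [I^-2 L^2 M T^-3]
Right side: [I^-2 L^-2 M^-1 T^3]

The two sides have different dimensions, so the equation is NOT dimensionally consistent.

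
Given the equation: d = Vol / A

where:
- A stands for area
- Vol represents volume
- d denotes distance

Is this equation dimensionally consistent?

Yes

A (area) has dimensions [L^2].
Vol (volume) has dimensions [L^3].
d (distance) has dimensions [L].

Left side: [L]
Right side: [L]

Both sides have the same dimensions, so the equation is dimensionally consistent.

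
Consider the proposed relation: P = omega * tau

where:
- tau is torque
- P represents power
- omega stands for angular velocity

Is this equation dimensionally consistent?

Yes

tau (torque) has dimensions [L^2 M T^-2].
P (power) has dimensions [L^2 M T^-3].
omega (angular velocity) has dimensions [T^-1].

Left side: [L^2 M T^-3]
Right side: [L^2 M T^-3]

Both sides have the same dimensions, so the equation is dimensionally consistent.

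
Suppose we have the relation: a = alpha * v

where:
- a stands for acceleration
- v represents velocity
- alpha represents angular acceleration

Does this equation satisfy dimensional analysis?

No

a (acceleration) has dimensions [L T^-2].
v (velocity) has dimensions [L T^-1].
alpha (angular acceleration) has dimensions [T^-2].

Left side: [L T^-2]
Right side: [L T^-3]

The two sides have different dimensions, so the equation is NOT dimensionally consistent.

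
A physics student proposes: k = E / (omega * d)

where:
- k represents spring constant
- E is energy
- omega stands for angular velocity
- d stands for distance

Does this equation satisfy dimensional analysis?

No

k (spring constant) has dimensions [M T^-2].
E (energy) has dimensions [L^2 M T^-2].
omega (angular velocity) has dimensions [T^-1].
d (distance) has dimensions [L].

Left side: [M T^-2]
Right side: [L M T^-1]

The two sides have different dimensions, so the equation is NOT dimensionally consistent.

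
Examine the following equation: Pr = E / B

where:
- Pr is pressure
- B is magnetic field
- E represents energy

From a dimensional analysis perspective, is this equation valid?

No

Pr (pressure) has dimensions [L^-1 M T^-2].
B (magnetic field) has dimensions [I^-1 M T^-2].
E (energy) has dimensions [L^2 M T^-2].

Left side: [L^-1 M T^-2]
Right side: [I L^2]

The two sides have different dimensions, so the equation is NOT dimensionally consistent.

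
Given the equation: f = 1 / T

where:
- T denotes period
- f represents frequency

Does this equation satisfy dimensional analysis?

Yes

T (period) has dimensions [T].
f (frequency) has dimensions [T^-1].

Left side: [T^-1]
Right side: [T^-1]

Both sides have the same dimensions, so the equation is dimensionally consistent.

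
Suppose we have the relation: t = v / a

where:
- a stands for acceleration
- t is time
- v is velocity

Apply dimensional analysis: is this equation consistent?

Yes

a (acceleration) has dimensions [L T^-2].
t (time) has dimensions [T].
v (velocity) has dimensions [L T^-1].

Left side: [T]
Right side: [T]

Both sides have the same dimensions, so the equation is dimensionally consistent.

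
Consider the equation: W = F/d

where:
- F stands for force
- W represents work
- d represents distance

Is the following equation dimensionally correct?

No

F (force) has dimensions [L M T^-2].
W (work) has dimensions [L^2 M T^-2].
d (distance) has dimensions [L].

Left side: [L^2 M T^-2]
Right side: [M T^-2]

The two sides have different dimensions, so the equation is NOT dimensionally consistent.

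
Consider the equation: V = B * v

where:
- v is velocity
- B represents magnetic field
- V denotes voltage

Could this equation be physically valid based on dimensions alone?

No

v (velocity) has dimensions [L T^-1].
B (magnetic field) has dimensions [I^-1 M T^-2].
V (voltage) has dimensions [I^-1 L^2 M T^-3].

Left side: [I^-1 L^2 M T^-3]
Right side: [I^-1 L M T^-3]

The two sides have different dimensions, so the equation is NOT dimensionally consistent.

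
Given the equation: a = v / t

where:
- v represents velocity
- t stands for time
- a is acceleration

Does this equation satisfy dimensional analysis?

Yes

v (velocity) has dimensions [L T^-1].
t (time) has dimensions [T].
a (acceleration) has dimensions [L T^-2].

Left side: [L T^-2]
Right side: [L T^-2]

Both sides have the same dimensions, so the equation is dimensionally consistent.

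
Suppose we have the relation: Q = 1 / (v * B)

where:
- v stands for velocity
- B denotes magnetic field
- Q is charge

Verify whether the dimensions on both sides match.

No

v (velocity) has dimensions [L T^-1].
B (magnetic field) has dimensions [I^-1 M T^-2].
Q (charge) has dimensions [I T].

Left side: [I T]
Right side: [I L^-1 M^-1 T^3]

The two sides have different dimensions, so the equation is NOT dimensionally consistent.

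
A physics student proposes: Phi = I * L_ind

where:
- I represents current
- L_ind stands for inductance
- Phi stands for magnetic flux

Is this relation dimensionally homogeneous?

Yes

I (current) has dimensions [I].
L_ind (inductance) has dimensions [I^-2 L^2 M T^-2].
Phi (magnetic flux) has dimensions [I^-1 L^2 M T^-2].

Left side: [I^-1 L^2 M T^-2]
Right side: [I^-1 L^2 M T^-2]

Both sides have the same dimensions, so the equation is dimensionally consistent.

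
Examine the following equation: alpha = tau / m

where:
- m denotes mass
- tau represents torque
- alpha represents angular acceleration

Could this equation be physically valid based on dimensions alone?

No

m (mass) has dimensions [M].
tau (torque) has dimensions [L^2 M T^-2].
alpha (angular acceleration) has dimensions [T^-2].

Left side: [T^-2]
Right side: [L^2 T^-2]

The two sides have different dimensions, so the equation is NOT dimensionally consistent.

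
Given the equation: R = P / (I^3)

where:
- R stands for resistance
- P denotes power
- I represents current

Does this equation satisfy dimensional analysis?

No

R (resistance) has dimensions [I^-2 L^2 M T^-3].
P (power) has dimensions [L^2 M T^-3].
I (current) has dimensions [I].

Left side: [I^-2 L^2 M T^-3]
Right side: [I^-3 L^2 M T^-3]

The two sides have different dimensions, so the equation is NOT dimensionally consistent.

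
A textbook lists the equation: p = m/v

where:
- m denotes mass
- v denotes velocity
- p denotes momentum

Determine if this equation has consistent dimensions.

No

m (mass) has dimensions [M].
v (velocity) has dimensions [L T^-1].
p (momentum) has dimensions [L M T^-1].

Left side: [L M T^-1]
Right side: [L^-1 M T]

The two sides have different dimensions, so the equation is NOT dimensionally consistent.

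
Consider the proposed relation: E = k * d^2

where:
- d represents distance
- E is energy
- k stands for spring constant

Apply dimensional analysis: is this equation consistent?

Yes

d (distance) has dimensions [L].
E (energy) has dimensions [L^2 M T^-2].
k (spring constant) has dimensions [M T^-2].

Left side: [L^2 M T^-2]
Right side: [L^2 M T^-2]

Both sides have the same dimensions, so the equation is dimensionally consistent.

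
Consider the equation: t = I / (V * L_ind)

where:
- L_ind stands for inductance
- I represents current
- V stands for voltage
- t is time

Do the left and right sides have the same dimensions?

No

L_ind (inductance) has dimensions [I^-2 L^2 M T^-2].
I (current) has dimensions [I].
V (voltage) has dimensions [I^-1 L^2 M T^-3].
t (time) has dimensions [T].

Left side: [T]
Right side: [I^4 L^-4 M^-2 T^5]

The two sides have different dimensions, so the equation is NOT dimensionally consistent.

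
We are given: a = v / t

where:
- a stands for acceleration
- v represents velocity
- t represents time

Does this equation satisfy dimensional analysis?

Yes

a (acceleration) has dimensions [L T^-2].
v (velocity) has dimensions [L T^-1].
t (time) has dimensions [T].

Left side: [L T^-2]
Right side: [L T^-2]

Both sides have the same dimensions, so the equation is dimensionally consistent.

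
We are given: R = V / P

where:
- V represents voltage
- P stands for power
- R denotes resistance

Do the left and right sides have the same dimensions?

No

V (voltage) has dimensions [I^-1 L^2 M T^-3].
P (power) has dimensions [L^2 M T^-3].
R (resistance) has dimensions [I^-2 L^2 M T^-3].

Left side: [I^-2 L^2 M T^-3]
Right side: [I^-1]

The two sides have different dimensions, so the equation is NOT dimensionally consistent.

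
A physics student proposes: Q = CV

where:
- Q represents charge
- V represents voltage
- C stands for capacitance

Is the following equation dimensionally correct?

Yes

Q (charge) has dimensions [I T].
V (voltage) has dimensions [I^-1 L^2 M T^-3].
C (capacitance) has dimensions [I^2 L^-2 M^-1 T^4].

Left side: [I T]
Right side: [I T]

Both sides have the same dimensions, so the equation is dimensionally consistent.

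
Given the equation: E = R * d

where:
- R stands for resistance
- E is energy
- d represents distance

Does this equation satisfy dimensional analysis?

No

R (resistance) has dimensions [I^-2 L^2 M T^-3].
E (energy) has dimensions [L^2 M T^-2].
d (distance) has dimensions [L].

Left side: [L^2 M T^-2]
Right side: [I^-2 L^3 M T^-3]

The two sides have different dimensions, so the equation is NOT dimensionally consistent.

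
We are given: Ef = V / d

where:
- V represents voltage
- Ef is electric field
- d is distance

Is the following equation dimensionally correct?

Yes

V (voltage) has dimensions [I^-1 L^2 M T^-3].
Ef (electric field) has dimensions [I^-1 L M T^-3].
d (distance) has dimensions [L].

Left side: [I^-1 L M T^-3]
Right side: [I^-1 L M T^-3]

Both sides have the same dimensions, so the equation is dimensionally consistent.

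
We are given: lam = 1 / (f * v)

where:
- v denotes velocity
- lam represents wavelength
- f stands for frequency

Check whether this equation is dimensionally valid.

No

v (velocity) has dimensions [L T^-1].
lam (wavelength) has dimensions [L].
f (frequency) has dimensions [T^-1].

Left side: [L]
Right side: [L^-1 T^2]

The two sides have different dimensions, so the equation is NOT dimensionally consistent.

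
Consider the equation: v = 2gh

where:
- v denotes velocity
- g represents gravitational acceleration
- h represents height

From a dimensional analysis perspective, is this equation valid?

No

v (velocity) has dimensions [L T^-1].
g (gravitational acceleration) has dimensions [L T^-2].
h (height) has dimensions [L].

Left side: [L T^-1]
Right side: [L^2 T^-2]

The two sides have different dimensions, so the equation is NOT dimensionally consistent.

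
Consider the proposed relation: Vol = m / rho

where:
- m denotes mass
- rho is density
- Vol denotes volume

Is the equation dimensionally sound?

Yes

m (mass) has dimensions [M].
rho (density) has dimensions [L^-3 M].
Vol (volume) has dimensions [L^3].

Left side: [L^3]
Right side: [L^3]

Both sides have the same dimensions, so the equation is dimensionally consistent.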